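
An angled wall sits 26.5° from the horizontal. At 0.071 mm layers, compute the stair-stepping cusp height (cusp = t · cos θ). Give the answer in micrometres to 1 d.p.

63.5 μm

h_c = t·cos θ = 0.071 × 0.8949 = 0.063538 mm (63.5 μm).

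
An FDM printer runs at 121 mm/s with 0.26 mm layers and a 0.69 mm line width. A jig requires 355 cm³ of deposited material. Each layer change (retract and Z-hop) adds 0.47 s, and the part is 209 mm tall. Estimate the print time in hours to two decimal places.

4.65 hours

Line area: 0.26 × 0.69 → 0.1794 mm².
Toolpath length = 355 cm³ / 0.1794 mm² = 355000 / 0.1794 = 1978818.3 mm.
Print-move time = 1978818.3 / 121 = 16353.9 s.
Layers = ⌈209/0.26⌉ = 804.
Layer-change overhead = 804 × 0.47 = 377.88 s.
Altogether 16353.9 + 377.88 = 16731.78 s, i.e. 4.65 hours.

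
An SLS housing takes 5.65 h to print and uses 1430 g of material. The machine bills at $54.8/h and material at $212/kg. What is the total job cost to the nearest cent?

Machine cost = 54.8 × 5.65 = $309.62.
Material cost: 212 × 1430/1000 → $303.16.
Job cost: 309.62 + 303.16 = $612.78.

$612.78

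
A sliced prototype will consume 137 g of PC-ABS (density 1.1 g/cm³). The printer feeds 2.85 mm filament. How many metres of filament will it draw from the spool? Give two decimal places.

19.52 m

Extruded volume: 137/1.1 = 124.5455 cm³ (124545.5 mm³).
Filament cross-section = π × (2.85/2)² = 6.3794 mm².
L = V/A = 124545.5/6.3794 = 19523.07 mm → 19.52 m.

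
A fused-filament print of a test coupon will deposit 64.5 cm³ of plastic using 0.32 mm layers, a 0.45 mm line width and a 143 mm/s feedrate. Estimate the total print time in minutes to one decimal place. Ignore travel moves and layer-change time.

Extrusion cross-section: 0.32 × 0.45 → 0.144 mm².
Toolpath length = 64.5 cm³ / 0.144 mm² = 64500 / 0.144 = 447916.7 mm.
Extrusion time: 447916.7 / 143 → 3132.3 s.
In the requested units: 3132.3 s = 52.2 minutes.

52.2 minutes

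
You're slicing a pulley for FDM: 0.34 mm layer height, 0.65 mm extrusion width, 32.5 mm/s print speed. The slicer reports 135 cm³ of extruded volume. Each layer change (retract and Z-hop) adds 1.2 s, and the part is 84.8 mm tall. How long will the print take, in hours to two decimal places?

Extrusion cross-section = 0.34 × 0.65 = 0.221 mm².
Total extruded path = 135000/0.221 = 610859.7 mm.
Print-move time = 610859.7 / 32.5 = 18795.7 s.
Layers = ⌈84.8/0.34⌉ = 250.
Non-print overhead = 250 × 1.2, so 300 s.
Total = 18795.7 + 300 = 19095.7 s = 5.30 hours.

5.30 hours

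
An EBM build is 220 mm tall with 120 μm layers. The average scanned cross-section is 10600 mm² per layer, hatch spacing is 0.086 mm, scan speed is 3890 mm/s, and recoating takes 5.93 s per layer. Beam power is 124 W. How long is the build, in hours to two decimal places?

Number of layers: 220 / 0.12 → 1834 (rounded up).
Scan path per layer = 10600 / 0.086 = 123255.8 mm.
Per-layer scan time = 123255.8 / 3890 = 31.6853 s.
Time per layer: 31.6853 + 5.93 → 37.6153 s.
Total: 1834 × 37.6153 s = 68986.4602 s → 19.16 hours.

19.16 hours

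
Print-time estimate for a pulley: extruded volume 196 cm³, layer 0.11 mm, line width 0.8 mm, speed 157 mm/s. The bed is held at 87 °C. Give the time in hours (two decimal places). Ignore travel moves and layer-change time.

3.94 hours

Extrusion cross-section = 0.11 × 0.8 = 0.088 mm².
Total extruded path = 196000/0.088 = 2227272.7 mm.
Print-move time: 2227272.7 / 157 → 14186.5 s.
Converting: 14186.5 s = 3.94 hours.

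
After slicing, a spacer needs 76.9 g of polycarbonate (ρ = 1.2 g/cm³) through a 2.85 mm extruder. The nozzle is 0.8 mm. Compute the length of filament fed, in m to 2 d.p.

10.05 m

Extruded volume: 76.9/1.2 = 64.0833 cm³ (64083.3 mm³).
Filament cross-section = π × (2.85/2)² = 6.3794 mm².
Length = 64083.3 / 6.3794 = 10045.35 mm = 10.05 m.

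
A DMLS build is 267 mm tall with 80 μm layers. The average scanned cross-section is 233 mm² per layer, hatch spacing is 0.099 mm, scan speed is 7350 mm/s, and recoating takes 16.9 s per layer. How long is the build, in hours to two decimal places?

Layer count = ceil(267 / 0.08) = 3338.
Scan path per layer: 233 / 0.099 → 2353.5 mm.
Scan time per layer = 2353.5 / 7350, so 0.3202 s.
Time per layer: 0.3202 + 16.9 → 17.2202 s.
Build time = 3338 × 17.2202 = 57481.0276 s = 15.97 hours.

15.97 hours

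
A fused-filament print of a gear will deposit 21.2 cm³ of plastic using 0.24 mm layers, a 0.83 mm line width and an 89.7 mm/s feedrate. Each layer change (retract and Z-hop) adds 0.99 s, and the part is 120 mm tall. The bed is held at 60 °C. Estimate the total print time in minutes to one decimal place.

28.0 minutes

Bead cross-section = 0.24 × 0.83, so 0.1992 mm².
Path length: 21200 mm³ / 0.1992 mm² → 106425.7 mm.
Time extruding: 106425.7 / 89.7 → 1186.5 s.
Layers = ⌈120/0.24⌉ = 500.
Non-print overhead = 500 × 0.99 = 495 s.
Total = 1186.5 + 495 = 1681.5 s = 28.0 minutes.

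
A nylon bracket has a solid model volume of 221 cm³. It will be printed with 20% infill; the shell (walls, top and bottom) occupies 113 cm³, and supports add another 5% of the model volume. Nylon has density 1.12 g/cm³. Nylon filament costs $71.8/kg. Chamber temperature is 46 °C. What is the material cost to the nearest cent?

$11.71

Interior volume = 221 − 113 = 108 cm³.
Infill volume: 0.20 × 108 → 21.6 cm³.
Support: 0.05 × 221 → 11.05 cm³.
Deposited volume = 113 + 21.6 + 11.05 = 145.65 cm³.
Mass = 145.65 × 1.12, so 163.128 g.
Cost = 163.128 g / 1000 × $71.8/kg = $11.71.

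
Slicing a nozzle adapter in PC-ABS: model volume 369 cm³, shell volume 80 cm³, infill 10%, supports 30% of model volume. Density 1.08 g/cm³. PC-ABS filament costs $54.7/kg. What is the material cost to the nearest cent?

Interior volume: 369 − 80 → 289 cm³.
Infill deposited = 0.10 × 289, so 28.9 cm³.
Support: 0.30 × 369 → 110.7 cm³.
Deposited volume = 80 + 28.9 + 110.7 = 219.6 cm³.
Mass: 219.6 × 1.08 → 237.168 g.
Cost = 237.168 g / 1000 × $54.7/kg = $12.97.

$12.97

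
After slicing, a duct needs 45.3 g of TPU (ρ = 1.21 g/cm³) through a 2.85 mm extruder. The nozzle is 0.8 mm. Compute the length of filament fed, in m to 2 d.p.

Volume = 45.3 g / 1.21 g·cm⁻³ = 37.438 cm³ = 37438 mm³.
Filament cross-section = π × (2.85/2)² = 6.3794 mm².
L = V/A = 37438/6.3794 = 5868.58 mm → 5.87 m.

5.87 m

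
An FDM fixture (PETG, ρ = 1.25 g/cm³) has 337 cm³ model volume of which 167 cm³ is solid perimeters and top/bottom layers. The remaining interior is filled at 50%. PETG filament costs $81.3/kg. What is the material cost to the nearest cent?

$25.61

Infill region = 337 − 167 = 170 cm³.
Infill volume = 0.50 × 170, so 85 cm³.
Total printed volume = 167 + 85 = 252 cm³.
Mass = 252 × 1.25, so 315 g.
At $81.3/kg: 315/1000 × 81.3 = $25.61.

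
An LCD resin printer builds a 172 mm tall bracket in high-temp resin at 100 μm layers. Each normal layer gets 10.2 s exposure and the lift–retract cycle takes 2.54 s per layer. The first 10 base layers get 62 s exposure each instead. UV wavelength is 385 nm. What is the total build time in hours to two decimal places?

Layer count = ceil(172 / 0.1) = 1720.
Base layers = 10 × (62 + 2.54) = 645.4 s.
Remaining layers = 1710 × (10.2 + 2.54), so 21785.4 s.
Sum: 645.4 + 21785.4 = 22430.8 s → 6.23 hours.

6.23 hours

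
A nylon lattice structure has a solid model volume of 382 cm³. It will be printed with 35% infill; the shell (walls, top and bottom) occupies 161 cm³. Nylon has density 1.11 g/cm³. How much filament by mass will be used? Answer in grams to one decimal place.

264.6 g

Infill region = 382 − 161 = 221 cm³.
Deposited infill = 0.35 × 221 = 77.35 cm³.
Total printed volume: 161 + 77.35 → 238.35 cm³.
Mass: 238.35 × 1.11 → 264.5685 g.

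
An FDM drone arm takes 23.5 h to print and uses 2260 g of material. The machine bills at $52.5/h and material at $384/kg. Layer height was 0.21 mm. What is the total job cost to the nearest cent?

Time charge = 52.5 × 23.5 = $1233.75.
Material charge = 384 × 2260/1000, so $867.84.
Job cost: 1233.75 + 867.84 = $2101.59.

$2101.59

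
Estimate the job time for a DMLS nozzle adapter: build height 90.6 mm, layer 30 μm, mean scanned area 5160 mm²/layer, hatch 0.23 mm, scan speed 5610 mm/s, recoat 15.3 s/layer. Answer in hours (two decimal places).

Layer count = ceil(90.6 / 0.03) = 3020.
Hatch length per layer = 5160 / 0.23, so 22434.8 mm.
Laser time per layer: 22434.8 / 5610 → 3.9991 s.
Per-layer time = 3.9991 + 15.3, so 19.2991 s.
Total: 3020 × 19.2991 s = 58283.282 s → 16.19 hours.

16.19 hours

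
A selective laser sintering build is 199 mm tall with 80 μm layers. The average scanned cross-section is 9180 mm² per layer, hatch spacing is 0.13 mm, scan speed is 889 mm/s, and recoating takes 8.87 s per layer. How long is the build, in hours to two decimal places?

Layer count = ceil(199 / 0.08) = 2488.
Scan path per layer = 9180 / 0.13 = 70615.4 mm.
Per-layer scan time: 70615.4 / 889 → 79.4324 s.
Layer cycle = 79.4324 + 8.87, so 88.3024 s.
Total: 2488 × 88.3024 s = 219696.3712 s → 61.03 hours.

61.03 hours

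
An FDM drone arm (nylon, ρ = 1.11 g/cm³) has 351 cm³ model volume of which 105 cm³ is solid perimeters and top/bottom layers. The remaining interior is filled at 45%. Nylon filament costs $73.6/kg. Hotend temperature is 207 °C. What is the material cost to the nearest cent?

$17.62

Interior volume = 351 − 105, so 246 cm³.
Deposited infill = 0.45 × 246 = 110.7 cm³.
Total printed volume = 105 + 110.7 = 215.7 cm³.
Mass: 215.7 × 1.11 → 239.427 g.
Cost = 239.427 g / 1000 × $73.6/kg = $17.62.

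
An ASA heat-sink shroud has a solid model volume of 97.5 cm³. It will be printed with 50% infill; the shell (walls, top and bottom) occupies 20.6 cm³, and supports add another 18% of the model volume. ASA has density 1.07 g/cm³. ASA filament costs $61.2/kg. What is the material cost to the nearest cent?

$5.02

Volume inside the shell = 97.5 − 20.6, so 76.9 cm³.
Deposited infill = 0.50 × 76.9, so 38.45 cm³.
Support = 0.18 × 97.5 = 17.55 cm³.
Deposited volume = 20.6 + 38.45 + 17.55 = 76.6 cm³.
Mass: 76.6 × 1.07 → 81.962 g.
At $61.2/kg: 81.962/1000 × 61.2 = $5.02.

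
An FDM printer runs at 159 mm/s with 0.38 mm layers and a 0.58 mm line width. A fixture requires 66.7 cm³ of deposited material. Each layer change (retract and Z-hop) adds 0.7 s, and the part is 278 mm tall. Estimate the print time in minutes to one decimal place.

40.3 minutes

Line area = 0.38 × 0.58, so 0.2204 mm².
Total extruded path = 66700/0.2204 = 302631.6 mm.
Extrusion time: 302631.6 / 159 → 1903.3 s.
Layer count = ceil(278 / 0.38) = 732.
Non-print overhead: 732 × 0.7 → 512.4 s.
Altogether 1903.3 + 512.4 = 2415.7 s, i.e. 40.3 minutes.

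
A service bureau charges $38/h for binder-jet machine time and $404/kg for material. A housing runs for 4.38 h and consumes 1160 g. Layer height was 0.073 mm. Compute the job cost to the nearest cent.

Machine cost: 38 × 4.38 → $166.44.
Feedstock cost = 404 × 1160/1000 = $468.64.
Total = 166.44 + 468.64 = $635.08.

$635.08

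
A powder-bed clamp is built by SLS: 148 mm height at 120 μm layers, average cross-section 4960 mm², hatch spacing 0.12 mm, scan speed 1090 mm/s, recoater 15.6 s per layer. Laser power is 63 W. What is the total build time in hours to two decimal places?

18.35 hours

Number of layers: 148 / 0.12 → 1234 (rounded up).
Scan path per layer = 4960 / 0.12 = 41333.3 mm.
Per-layer scan time = 41333.3 / 1090, so 37.9205 s.
Per-layer time = 37.9205 + 15.6, so 53.5205 s.
1234 layers × 53.5205 s/layer = 66044.297 s, i.e. 18.35 hours.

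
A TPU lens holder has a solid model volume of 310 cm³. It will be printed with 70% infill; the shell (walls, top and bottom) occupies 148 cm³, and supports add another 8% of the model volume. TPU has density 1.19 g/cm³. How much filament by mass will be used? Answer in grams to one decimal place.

340.6 g

Infill region = 310 − 148, so 162 cm³.
Infill deposited: 0.70 × 162 → 113.4 cm³.
Support = 0.08 × 310, so 24.8 cm³.
Total printed volume: 148 + 113.4 + 24.8 → 286.2 cm³.
Mass: 286.2 × 1.19 → 340.578 g.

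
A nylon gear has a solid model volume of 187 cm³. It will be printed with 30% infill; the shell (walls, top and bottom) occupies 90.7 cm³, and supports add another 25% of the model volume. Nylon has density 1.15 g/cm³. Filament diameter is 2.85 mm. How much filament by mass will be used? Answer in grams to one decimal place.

191.3 g

Interior volume = 187 − 90.7, so 96.3 cm³.
Infill volume: 0.30 × 96.3 → 28.89 cm³.
Support: 0.25 × 187 → 46.75 cm³.
Deposited volume = 90.7 + 28.89 + 46.75 = 166.34 cm³.
Mass = 166.34 × 1.15, so 191.291 g.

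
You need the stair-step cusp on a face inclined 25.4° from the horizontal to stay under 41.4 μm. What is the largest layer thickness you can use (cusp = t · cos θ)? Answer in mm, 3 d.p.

Layer height = cusp / cos(25.4°) = 0.0414 / 0.9033 = 0.046 mm.

0.046 mm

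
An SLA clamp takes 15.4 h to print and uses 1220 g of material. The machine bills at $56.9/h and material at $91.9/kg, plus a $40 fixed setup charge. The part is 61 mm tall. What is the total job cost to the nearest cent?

Machine-time cost = 56.9 × 15.4, so $876.26.
Feedstock cost: 91.9 × 1220/1000 → $112.118.
Adding setup: 876.26 + 112.118 + 40 → 1028.378 ≈ $1028.38.

$1028.38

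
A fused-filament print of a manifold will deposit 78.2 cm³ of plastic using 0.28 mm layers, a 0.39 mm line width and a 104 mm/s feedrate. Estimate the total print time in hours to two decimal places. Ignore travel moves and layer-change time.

Bead cross-section = 0.28 × 0.39, so 0.1092 mm².
Path length: 78200 mm³ / 0.1092 mm² → 716117.2 mm.
Extrusion time: 716117.2 / 104 → 6885.7 s.
That's 6885.7 s → 1.91 hours.

1.91 hours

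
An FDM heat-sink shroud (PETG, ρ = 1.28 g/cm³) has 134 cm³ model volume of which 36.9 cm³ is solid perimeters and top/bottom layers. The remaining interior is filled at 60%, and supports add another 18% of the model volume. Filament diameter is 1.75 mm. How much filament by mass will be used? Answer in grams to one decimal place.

Volume inside the shell: 134 − 36.9 → 97.1 cm³.
Infill volume = 0.60 × 97.1, so 58.26 cm³.
Support = 0.18 × 134 = 24.12 cm³.
Total extruded: 36.9 + 58.26 + 24.12 → 119.28 cm³.
Mass = 119.28 × 1.28, so 152.6784 g.

152.7 g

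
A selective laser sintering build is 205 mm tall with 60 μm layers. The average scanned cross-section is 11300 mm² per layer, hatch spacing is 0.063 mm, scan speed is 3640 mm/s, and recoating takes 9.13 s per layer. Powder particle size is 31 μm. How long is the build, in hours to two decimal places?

Layers = ⌈205/0.06⌉ = 3417.
Hatch length per layer = 11300 / 0.063, so 179365.1 mm.
Scan time per layer = 179365.1 / 3640, so 49.2761 s.
Per-layer time: 49.2761 + 9.13 → 58.4061 s.
Total: 3417 × 58.4061 s = 199573.6437 s → 55.44 hours.

55.44 hours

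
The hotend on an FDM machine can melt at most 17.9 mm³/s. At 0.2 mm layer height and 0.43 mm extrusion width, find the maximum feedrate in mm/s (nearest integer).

208 mm/s

Bead cross-section = 0.2 × 0.43, so 0.086 mm².
Max speed = 17.9 / 0.086 = 208.14 ≈ 208 mm/s.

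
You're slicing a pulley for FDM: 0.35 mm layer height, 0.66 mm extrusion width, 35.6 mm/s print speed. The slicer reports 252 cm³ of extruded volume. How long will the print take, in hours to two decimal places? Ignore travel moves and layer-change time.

Extrusion cross-section: 0.35 × 0.66 → 0.231 mm².
Path length: 252000 mm³ / 0.231 mm² → 1090909.1 mm.
Print-move time: 1090909.1 / 35.6 → 30643.5 s.
Converting: 30643.5 s = 8.51 hours.

8.51 hours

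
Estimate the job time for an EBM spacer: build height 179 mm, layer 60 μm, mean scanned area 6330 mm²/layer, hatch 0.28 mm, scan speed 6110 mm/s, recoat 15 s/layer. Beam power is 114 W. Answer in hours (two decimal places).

15.50 hours

Number of layers: 179 / 0.06 → 2984 (rounded up).
Hatch length per layer = 6330 / 0.28 = 22607.1 mm.
Per-layer scan time = 22607.1 / 6110 = 3.7 s.
Time per layer = 3.7 + 15 = 18.7 s.
2984 layers × 18.7 s/layer = 55800.8 s, i.e. 15.50 hours.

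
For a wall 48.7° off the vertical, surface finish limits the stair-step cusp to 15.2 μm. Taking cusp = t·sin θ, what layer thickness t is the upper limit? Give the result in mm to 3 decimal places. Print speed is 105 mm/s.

Layer height = cusp / sin(48.7°) = 0.0152 / 0.7513 = 0.020 mm.

0.020 mm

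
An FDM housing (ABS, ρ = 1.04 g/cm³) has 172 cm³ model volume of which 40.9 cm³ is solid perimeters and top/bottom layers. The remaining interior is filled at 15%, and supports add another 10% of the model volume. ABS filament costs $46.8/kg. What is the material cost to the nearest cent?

$3.78

Volume inside the shell: 172 − 40.9 → 131.1 cm³.
Deposited infill: 0.15 × 131.1 → 19.665 cm³.
Support = 0.10 × 172, so 17.2 cm³.
Total printed volume = 40.9 + 19.665 + 17.2, so 77.765 cm³.
Mass = 77.765 × 1.04, so 80.8756 g.
At $46.8/kg: 80.8756/1000 × 46.8 = $3.78.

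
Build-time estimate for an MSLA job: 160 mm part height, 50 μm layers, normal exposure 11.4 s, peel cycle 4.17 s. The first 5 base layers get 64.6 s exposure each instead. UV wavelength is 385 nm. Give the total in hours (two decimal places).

Layer count = ceil(160 / 0.05) = 3200.
Burn-in layers = 5 × (64.6 + 4.17) = 343.85 s.
Regular layers = 3195 × (11.4 + 4.17), so 49746.15 s.
Sum: 343.85 + 49746.15 = 50090 s → 13.91 hours.

13.91 hours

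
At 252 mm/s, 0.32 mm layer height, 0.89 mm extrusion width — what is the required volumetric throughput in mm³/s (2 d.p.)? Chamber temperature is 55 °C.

71.77

Bead cross-section: 0.32 × 0.89 → 0.2848 mm².
Volumetric flow = 252 × 0.2848 = 71.77 mm³/s.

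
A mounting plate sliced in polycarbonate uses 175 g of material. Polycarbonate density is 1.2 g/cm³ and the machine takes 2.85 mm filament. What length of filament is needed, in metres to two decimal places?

Extruded volume: 175/1.2 = 145.8333 cm³ (145833.3 mm³).
Cross-section of 2.85 mm filament: π·(2.85/2)² = 6.3794 mm².
Length = 145833.3 / 6.3794 = 22860.03 mm = 22.86 m.

22.86 m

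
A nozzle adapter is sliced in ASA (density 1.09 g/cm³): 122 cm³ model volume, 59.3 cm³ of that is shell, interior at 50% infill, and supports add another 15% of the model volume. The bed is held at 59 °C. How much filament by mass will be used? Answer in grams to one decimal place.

Volume inside the shell = 122 − 59.3 = 62.7 cm³.
Infill volume: 0.50 × 62.7 → 31.35 cm³.
Support = 0.15 × 122, so 18.3 cm³.
Deposited volume = 59.3 + 31.35 + 18.3 = 108.95 cm³.
Mass: 108.95 × 1.09 → 118.7555 g.

118.8 g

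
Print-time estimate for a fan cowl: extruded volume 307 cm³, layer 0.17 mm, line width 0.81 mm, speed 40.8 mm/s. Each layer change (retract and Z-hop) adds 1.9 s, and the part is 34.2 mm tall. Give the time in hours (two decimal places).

15.29 hours

Bead cross-section = 0.17 × 0.81, so 0.1377 mm².
Toolpath length = 307 cm³ / 0.1377 mm² = 307000 / 0.1377 = 2229484.4 mm.
Print-move time = 2229484.4 / 40.8 = 54644.2 s.
Layers = ⌈34.2/0.17⌉ = 202.
Non-print overhead = 202 × 1.9 = 383.8 s.
Total = 54644.2 + 383.8 = 55028 s = 15.29 hours.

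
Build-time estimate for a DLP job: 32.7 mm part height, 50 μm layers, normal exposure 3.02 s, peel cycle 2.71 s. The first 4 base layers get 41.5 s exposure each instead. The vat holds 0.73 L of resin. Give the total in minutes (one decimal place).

65.0 minutes

Layer count = ceil(32.7 / 0.05) = 654.
Bottom layers: 4 × (41.5 + 2.71) → 176.84 s.
Normal layers = 650 × (3.02 + 2.71) = 3724.5 s.
Sum: 176.84 + 3724.5 = 3901.34 s → 65.0 minutes.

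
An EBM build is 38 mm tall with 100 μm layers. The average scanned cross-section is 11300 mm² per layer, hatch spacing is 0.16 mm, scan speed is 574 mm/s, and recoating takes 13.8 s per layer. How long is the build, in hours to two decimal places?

Number of layers: 38 / 0.1 → 380 (rounded up).
Hatch length per layer = 11300 / 0.16 = 70625 mm.
Scan time per layer: 70625 / 574 → 123.0401 s.
Time per layer: 123.0401 + 13.8 → 136.8401 s.
380 layers × 136.8401 s/layer = 51999.238 s, i.e. 14.44 hours.

14.44 hours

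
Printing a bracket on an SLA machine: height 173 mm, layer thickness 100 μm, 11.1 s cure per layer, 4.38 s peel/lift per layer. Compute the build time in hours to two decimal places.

7.44 hours

Layer count = ceil(173 / 0.1) = 1730.
Cycle time = 11.1 + 4.38, so 15.48 s.
Total = 1730 × 15.48 = 26780.4 s = 7.44 hours.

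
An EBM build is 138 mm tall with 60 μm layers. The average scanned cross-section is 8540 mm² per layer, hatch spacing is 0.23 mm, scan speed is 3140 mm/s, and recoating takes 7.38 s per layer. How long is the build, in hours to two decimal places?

12.27 hours

Layer count = ceil(138 / 0.06) = 2300.
Hatch length per layer = 8540 / 0.23, so 37130.4 mm.
Beam time per layer = 37130.4 / 3140, so 11.825 s.
Layer cycle = 11.825 + 7.38, so 19.205 s.
2300 layers × 19.205 s/layer = 44171.5 s, i.e. 12.27 hours.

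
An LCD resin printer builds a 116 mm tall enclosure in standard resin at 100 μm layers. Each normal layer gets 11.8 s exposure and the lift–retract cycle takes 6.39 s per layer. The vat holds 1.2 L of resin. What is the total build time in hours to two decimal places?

Layers = ⌈116/0.1⌉ = 1160.
Per-layer time = 11.8 + 6.39 = 18.19 s.
Total = 1160 × 18.19 = 21100.4 s = 5.86 hours.

5.86 hours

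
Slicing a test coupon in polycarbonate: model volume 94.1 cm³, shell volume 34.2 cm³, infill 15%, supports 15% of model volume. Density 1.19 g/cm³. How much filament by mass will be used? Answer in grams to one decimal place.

68.2 g

Interior volume = 94.1 − 34.2 = 59.9 cm³.
Infill volume: 0.15 × 59.9 → 8.985 cm³.
Support = 0.15 × 94.1 = 14.115 cm³.
Total extruded = 34.2 + 8.985 + 14.115, so 57.3 cm³.
Mass: 57.3 × 1.19 → 68.187 g.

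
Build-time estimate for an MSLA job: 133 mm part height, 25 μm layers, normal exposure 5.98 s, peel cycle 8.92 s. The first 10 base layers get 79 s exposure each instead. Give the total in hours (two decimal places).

22.22 hours

Layers = ⌈133/0.025⌉ = 5320.
Bottom layers = 10 × (79 + 8.92) = 879.2 s.
Regular layers = 5310 × (5.98 + 8.92) = 79119 s.
Total = 879.2 + 79119 = 79998.2 s = 22.22 hours.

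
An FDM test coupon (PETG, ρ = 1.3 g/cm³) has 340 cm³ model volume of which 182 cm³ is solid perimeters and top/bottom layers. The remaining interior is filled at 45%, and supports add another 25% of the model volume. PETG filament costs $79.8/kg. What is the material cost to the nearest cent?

$35.07

Interior volume = 340 − 182 = 158 cm³.
Deposited infill = 0.45 × 158, so 71.1 cm³.
Support: 0.25 × 340 → 85 cm³.
Total printed volume = 182 + 71.1 + 85 = 338.1 cm³.
Mass = 338.1 × 1.3 = 439.53 g.
At $79.8/kg: 439.53/1000 × 79.8 = $35.07.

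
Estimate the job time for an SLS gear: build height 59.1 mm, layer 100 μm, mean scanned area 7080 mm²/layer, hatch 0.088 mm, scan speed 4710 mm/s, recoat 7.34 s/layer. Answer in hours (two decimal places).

4.01 hours

Layer count = ceil(59.1 / 0.1) = 591.
Scan path per layer: 7080 / 0.088 → 80454.5 mm.
Laser time per layer = 80454.5 / 4710, so 17.0816 s.
Layer cycle = 17.0816 + 7.34 = 24.4216 s.
Build time = 591 × 24.4216 = 14433.1656 s = 4.01 hours.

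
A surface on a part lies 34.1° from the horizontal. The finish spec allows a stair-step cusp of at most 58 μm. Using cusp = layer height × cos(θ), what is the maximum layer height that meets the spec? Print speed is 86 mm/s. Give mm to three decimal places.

t = h_c / cos θ = 0.058 / 0.8281 = 0.070 mm.

0.070 mm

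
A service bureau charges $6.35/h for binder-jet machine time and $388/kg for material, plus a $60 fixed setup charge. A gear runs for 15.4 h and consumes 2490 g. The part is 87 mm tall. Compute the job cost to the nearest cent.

$1123.91

Machine-time cost: 6.35 × 15.4 → $97.79.
Material charge: 388 × 2490/1000 → $966.12.
Total = 97.79 + 966.12 + 60 = $1123.91.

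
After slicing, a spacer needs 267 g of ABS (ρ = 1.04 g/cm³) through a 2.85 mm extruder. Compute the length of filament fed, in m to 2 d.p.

Volume = 267 g / 1.04 g·cm⁻³ = 256.7308 cm³ = 256730.8 mm³.
A = π r² = π × 1.425² = 6.3794 mm².
L = V/A = 256730.8/6.3794 = 40243.72 mm → 40.24 m.

40.24 m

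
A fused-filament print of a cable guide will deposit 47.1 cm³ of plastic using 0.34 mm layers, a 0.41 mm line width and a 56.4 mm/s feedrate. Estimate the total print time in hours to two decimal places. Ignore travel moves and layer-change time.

1.66 hours

Line area = 0.34 × 0.41 = 0.1394 mm².
Toolpath length = 47.1 cm³ / 0.1394 mm² = 47100 / 0.1394 = 337876.6 mm.
Time extruding: 337876.6 / 56.4 → 5990.7 s.
In the requested units: 5990.7 s = 1.66 hours.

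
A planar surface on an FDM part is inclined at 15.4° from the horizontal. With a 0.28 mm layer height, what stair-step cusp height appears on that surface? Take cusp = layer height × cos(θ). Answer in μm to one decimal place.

Cusp = layer height × cos(15.4°) = 0.28 × 0.9641 = 0.269948 mm = 269.9 μm.

269.9 μm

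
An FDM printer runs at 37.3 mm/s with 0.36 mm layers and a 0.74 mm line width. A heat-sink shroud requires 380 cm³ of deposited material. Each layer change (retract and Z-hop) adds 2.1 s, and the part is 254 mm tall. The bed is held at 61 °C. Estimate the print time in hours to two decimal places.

11.03 hours

Bead cross-section = 0.36 × 0.74, so 0.2664 mm².
Toolpath length = 380 cm³ / 0.2664 mm² = 380000 / 0.2664 = 1426426.4 mm.
Extrusion time: 1426426.4 / 37.3 → 38242 s.
Layers = ⌈254/0.36⌉ = 706.
Layer-change overhead: 706 × 2.1 → 1482.6 s.
Total = 38242 + 1482.6 = 39724.6 s = 11.03 hours.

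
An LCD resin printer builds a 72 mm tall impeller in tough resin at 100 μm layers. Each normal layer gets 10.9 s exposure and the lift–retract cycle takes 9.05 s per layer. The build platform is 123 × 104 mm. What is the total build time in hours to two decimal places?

Layers = ⌈72/0.1⌉ = 720.
Cycle time = 10.9 + 9.05 = 19.95 s.
Total = 720 × 19.95 = 14364 s = 3.99 hours.

3.99 hours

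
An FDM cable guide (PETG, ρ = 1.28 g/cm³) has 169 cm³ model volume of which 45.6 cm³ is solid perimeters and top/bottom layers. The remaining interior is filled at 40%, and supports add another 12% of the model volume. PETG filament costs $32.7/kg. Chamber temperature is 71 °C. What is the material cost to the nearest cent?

Volume inside the shell: 169 − 45.6 → 123.4 cm³.
Infill deposited: 0.40 × 123.4 → 49.36 cm³.
Support = 0.12 × 169 = 20.28 cm³.
Total extruded: 45.6 + 49.36 + 20.28 → 115.24 cm³.
Mass = 115.24 × 1.28, so 147.5072 g.
At $32.7/kg: 147.5072/1000 × 32.7 = $4.82.

$4.82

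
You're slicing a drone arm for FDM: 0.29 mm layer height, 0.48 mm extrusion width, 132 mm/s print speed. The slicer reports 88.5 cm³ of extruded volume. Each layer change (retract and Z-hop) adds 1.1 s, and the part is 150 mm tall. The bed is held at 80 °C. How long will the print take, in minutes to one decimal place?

Extrusion cross-section = 0.29 × 0.48 = 0.1392 mm².
Toolpath length = 88.5 cm³ / 0.1392 mm² = 88500 / 0.1392 = 635775.9 mm.
Print-move time = 635775.9 / 132, so 4816.5 s.
Number of layers: 150 / 0.29 → 518 (rounded up).
Layer-change overhead = 518 × 1.1, so 569.8 s.
Total = 4816.5 + 569.8 = 5386.3 s = 89.8 minutes.

89.8 minutes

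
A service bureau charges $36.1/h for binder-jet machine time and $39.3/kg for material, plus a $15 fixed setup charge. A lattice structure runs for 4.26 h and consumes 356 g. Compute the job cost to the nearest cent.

$182.78

Time charge: 36.1 × 4.26 → $153.786.
Feedstock cost = 39.3 × 356/1000 = $13.9908.
Adding setup: 153.786 + 13.9908 + 15 → 182.7768 ≈ $182.78.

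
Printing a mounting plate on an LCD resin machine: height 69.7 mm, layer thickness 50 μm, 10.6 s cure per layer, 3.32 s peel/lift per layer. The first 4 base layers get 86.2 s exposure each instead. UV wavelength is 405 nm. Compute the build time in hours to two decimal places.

Layer count = ceil(69.7 / 0.05) = 1394.
Burn-in layers: 4 × (86.2 + 3.32) → 358.08 s.
Normal layers = 1390 × (10.6 + 3.32), so 19348.8 s.
Total = 358.08 + 19348.8 = 19706.88 s = 5.47 hours.

5.47 hours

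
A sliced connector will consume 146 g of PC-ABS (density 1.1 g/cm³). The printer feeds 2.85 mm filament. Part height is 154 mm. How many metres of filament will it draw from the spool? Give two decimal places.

20.81 m

Volume = 146 g / 1.1 g·cm⁻³ = 132.7273 cm³ = 132727.3 mm³.
A = π r² = π × 1.425² = 6.3794 mm².
Length = 132727.3 / 6.3794 = 20805.61 mm = 20.81 m.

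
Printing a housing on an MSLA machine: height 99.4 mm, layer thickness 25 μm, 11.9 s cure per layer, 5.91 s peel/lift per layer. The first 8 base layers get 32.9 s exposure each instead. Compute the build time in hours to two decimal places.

19.72 hours

Layer count = ceil(99.4 / 0.025) = 3976.
Bottom layers = 8 × (32.9 + 5.91) = 310.48 s.
Regular layers: 3968 × (11.9 + 5.91) → 70670.08 s.
Sum: 310.48 + 70670.08 = 70980.56 s → 19.72 hours.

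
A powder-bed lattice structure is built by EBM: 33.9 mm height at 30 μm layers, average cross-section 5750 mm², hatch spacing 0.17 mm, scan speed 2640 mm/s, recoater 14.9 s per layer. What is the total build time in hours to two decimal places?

Number of layers: 33.9 / 0.03 → 1130 (rounded up).
Scan path per layer: 5750 / 0.17 → 33823.5 mm.
Beam time per layer: 33823.5 / 2640 → 12.8119 s.
Time per layer = 12.8119 + 14.9, so 27.7119 s.
Build time = 1130 × 27.7119 = 31314.447 s = 8.70 hours.

8.70 hours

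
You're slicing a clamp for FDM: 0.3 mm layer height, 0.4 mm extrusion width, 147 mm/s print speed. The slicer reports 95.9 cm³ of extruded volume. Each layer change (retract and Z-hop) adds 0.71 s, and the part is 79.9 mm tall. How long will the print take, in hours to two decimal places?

Extrusion cross-section = 0.3 × 0.4, so 0.12 mm².
Toolpath length = 95.9 cm³ / 0.12 mm² = 95900 / 0.12 = 799166.7 mm.
Print-move time: 799166.7 / 147 → 5436.5 s.
Layers = ⌈79.9/0.3⌉ = 267.
Layer-change overhead = 267 × 0.71 = 189.57 s.
Total = 5436.5 + 189.57 = 5626.07 s = 1.56 hours.

1.56 hours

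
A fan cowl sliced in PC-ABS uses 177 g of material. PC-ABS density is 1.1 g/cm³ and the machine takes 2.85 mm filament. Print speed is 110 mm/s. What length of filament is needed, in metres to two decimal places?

25.22 m

Volume = 177 g / 1.1 g·cm⁻³ = 160.9091 cm³ = 160909.1 mm³.
A = π r² = π × 1.425² = 6.3794 mm².
L = V/A = 160909.1/6.3794 = 25223.23 mm → 25.22 m.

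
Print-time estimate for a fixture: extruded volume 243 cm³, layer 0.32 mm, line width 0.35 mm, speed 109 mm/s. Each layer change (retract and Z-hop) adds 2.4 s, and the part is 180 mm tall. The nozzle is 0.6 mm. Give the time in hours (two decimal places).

5.90 hours

Bead cross-section = 0.32 × 0.35 = 0.112 mm².
Path length: 243000 mm³ / 0.112 mm² → 2169642.9 mm.
Time extruding = 2169642.9 / 109 = 19905 s.
Layers = ⌈180/0.32⌉ = 563.
Z-hop total = 563 × 2.4, so 1351.2 s.
Total = 19905 + 1351.2 = 21256.2 s = 5.90 hours.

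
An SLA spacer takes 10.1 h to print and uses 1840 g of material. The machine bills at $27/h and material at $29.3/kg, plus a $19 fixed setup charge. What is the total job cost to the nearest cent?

$345.61

Time charge = 27 × 10.1, so $272.70.
Material cost = 29.3 × 1840/1000, so $53.912.
Total = 272.70 + 53.912 + 19 = 345.612 ≈ $345.61.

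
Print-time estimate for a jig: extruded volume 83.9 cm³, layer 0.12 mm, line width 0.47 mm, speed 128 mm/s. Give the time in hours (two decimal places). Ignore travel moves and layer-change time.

3.23 hours

Bead cross-section = 0.12 × 0.47, so 0.0564 mm².
Path length: 83900 mm³ / 0.0564 mm² → 1487588.7 mm.
Print-move time: 1487588.7 / 128 → 11621.8 s.
Converting: 11621.8 s = 3.23 hours.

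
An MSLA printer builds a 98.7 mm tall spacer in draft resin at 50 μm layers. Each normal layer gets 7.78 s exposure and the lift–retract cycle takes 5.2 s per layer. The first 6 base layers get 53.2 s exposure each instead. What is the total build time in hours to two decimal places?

7.19 hours

Number of layers: 98.7 / 0.05 → 1974 (rounded up).
Base layers = 6 × (53.2 + 5.2), so 350.4 s.
Regular layers = 1968 × (7.78 + 5.2), so 25544.64 s.
Sum: 350.4 + 25544.64 = 25895.04 s → 7.19 hours.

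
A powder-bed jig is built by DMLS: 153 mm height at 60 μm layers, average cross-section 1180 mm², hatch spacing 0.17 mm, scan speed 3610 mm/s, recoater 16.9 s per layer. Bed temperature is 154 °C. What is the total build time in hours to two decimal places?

13.33 hours

Layers = ⌈153/0.06⌉ = 2550.
Scan path per layer = 1180 / 0.17 = 6941.2 mm.
Laser time per layer = 6941.2 / 3610 = 1.9228 s.
Per-layer time = 1.9228 + 16.9 = 18.8228 s.
Total: 2550 × 18.8228 s = 47998.14 s → 13.33 hours.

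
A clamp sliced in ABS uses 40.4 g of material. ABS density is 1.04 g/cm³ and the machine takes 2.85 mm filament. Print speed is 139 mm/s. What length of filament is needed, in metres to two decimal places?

Volume = 40.4 g / 1.04 g·cm⁻³ = 38.8462 cm³ = 38846.2 mm³.
Cross-section of 2.85 mm filament: π·(2.85/2)² = 6.3794 mm².
Length = 38846.2 / 6.3794 = 6089.32 mm = 6.09 m.

6.09 m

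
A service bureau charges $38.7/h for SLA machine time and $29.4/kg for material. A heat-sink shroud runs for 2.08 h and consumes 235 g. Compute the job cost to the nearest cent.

Machine cost = 38.7 × 2.08 = $80.496.
Feedstock cost = 29.4 × 235/1000, so $6.909.
Total = 80.496 + 6.909 = 87.405 ≈ $87.41.

$87.41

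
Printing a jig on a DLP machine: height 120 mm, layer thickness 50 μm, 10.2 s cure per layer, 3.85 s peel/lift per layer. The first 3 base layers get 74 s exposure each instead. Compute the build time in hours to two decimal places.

Number of layers: 120 / 0.05 → 2400 (rounded up).
Bottom layers = 3 × (74 + 3.85), so 233.55 s.
Normal layers: 2397 × (10.2 + 3.85) → 33677.85 s.
Sum: 233.55 + 33677.85 = 33911.4 s → 9.42 hours.

9.42 hours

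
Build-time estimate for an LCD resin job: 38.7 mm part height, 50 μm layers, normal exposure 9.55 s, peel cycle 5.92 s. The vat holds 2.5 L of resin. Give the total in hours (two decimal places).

Layer count = ceil(38.7 / 0.05) = 774.
Per-layer time = 9.55 + 5.92 = 15.47 s.
Build time: 774 × 15.47 s = 11973.78 s, i.e. 3.33 hours.

3.33 hours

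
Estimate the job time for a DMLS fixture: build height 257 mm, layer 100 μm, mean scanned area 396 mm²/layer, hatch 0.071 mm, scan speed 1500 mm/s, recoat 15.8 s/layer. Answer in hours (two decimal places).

13.93 hours

Layer count = ceil(257 / 0.1) = 2570.
Scan path per layer: 396 / 0.071 → 5577.5 mm.
Laser time per layer = 5577.5 / 1500 = 3.7183 s.
Per-layer time = 3.7183 + 15.8, so 19.5183 s.
Build time = 2570 × 19.5183 = 50162.031 s = 13.93 hours.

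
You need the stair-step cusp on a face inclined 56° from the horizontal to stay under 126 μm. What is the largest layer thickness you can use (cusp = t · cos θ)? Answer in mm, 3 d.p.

0.225 mm

Layer height = cusp / cos(56°) = 0.126 / 0.5592 = 0.225 mm.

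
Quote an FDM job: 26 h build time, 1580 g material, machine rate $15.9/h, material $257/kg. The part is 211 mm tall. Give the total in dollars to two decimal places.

Machine-time cost = 15.9 × 26, so $413.40.
Feedstock cost = 257 × 1580/1000, so $406.06.
Job cost: 413.40 + 406.06 = $819.46.

$819.46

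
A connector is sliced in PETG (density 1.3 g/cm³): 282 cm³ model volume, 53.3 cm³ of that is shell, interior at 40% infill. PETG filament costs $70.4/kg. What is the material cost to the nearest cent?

Infill region = 282 − 53.3 = 228.7 cm³.
Infill deposited: 0.40 × 228.7 → 91.48 cm³.
Total extruded: 53.3 + 91.48 → 144.78 cm³.
Mass: 144.78 × 1.3 → 188.214 g.
Cost = 188.214 g / 1000 × $70.4/kg = $13.25.

$13.25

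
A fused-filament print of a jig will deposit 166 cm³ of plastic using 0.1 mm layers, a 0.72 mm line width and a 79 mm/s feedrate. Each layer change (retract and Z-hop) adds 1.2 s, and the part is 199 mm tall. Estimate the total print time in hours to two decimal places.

Extrusion cross-section = 0.1 × 0.72 = 0.072 mm².
Toolpath length = 166 cm³ / 0.072 mm² = 166000 / 0.072 = 2305555.6 mm.
Print-move time = 2305555.6 / 79 = 29184.2 s.
Layers = ⌈199/0.1⌉ = 1990.
Non-print overhead = 1990 × 1.2, so 2388 s.
Altogether 29184.2 + 2388 = 31572.2 s, i.e. 8.77 hours.

8.77 hours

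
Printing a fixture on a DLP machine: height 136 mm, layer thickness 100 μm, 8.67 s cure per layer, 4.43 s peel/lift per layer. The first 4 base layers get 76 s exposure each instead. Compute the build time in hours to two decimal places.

5.02 hours

Layers = ⌈136/0.1⌉ = 1360.
Base layers = 4 × (76 + 4.43) = 321.72 s.
Normal layers: 1356 × (8.67 + 4.43) → 17763.6 s.
Sum: 321.72 + 17763.6 = 18085.32 s → 5.02 hours.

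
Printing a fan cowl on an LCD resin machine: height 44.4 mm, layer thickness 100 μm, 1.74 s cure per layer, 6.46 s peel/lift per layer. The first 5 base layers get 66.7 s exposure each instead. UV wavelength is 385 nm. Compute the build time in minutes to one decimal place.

Layers = ⌈44.4/0.1⌉ = 444.
Bottom layers = 5 × (66.7 + 6.46) = 365.8 s.
Normal layers = 439 × (1.74 + 6.46) = 3599.8 s.
Sum: 365.8 + 3599.8 = 3965.6 s → 66.1 minutes.

66.1 minutes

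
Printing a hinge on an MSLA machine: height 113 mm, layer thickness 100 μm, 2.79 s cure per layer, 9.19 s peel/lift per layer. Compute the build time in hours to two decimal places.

Number of layers: 113 / 0.1 → 1130 (rounded up).
Per-layer time: 2.79 + 9.19 → 11.98 s.
Build time: 1130 × 11.98 s = 13537.4 s, i.e. 3.76 hours.

3.76 hours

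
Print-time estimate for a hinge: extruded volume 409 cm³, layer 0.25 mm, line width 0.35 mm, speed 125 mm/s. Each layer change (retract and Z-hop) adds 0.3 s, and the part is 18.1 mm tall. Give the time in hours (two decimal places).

10.39 hours

Extrusion cross-section = 0.25 × 0.35 = 0.0875 mm².
Toolpath length = 409 cm³ / 0.0875 mm² = 409000 / 0.0875 = 4674285.7 mm.
Print-move time: 4674285.7 / 125 → 37394.3 s.
Layer count = ceil(18.1 / 0.25) = 73.
Z-hop total = 73 × 0.3, so 21.9 s.
Altogether 37394.3 + 21.9 = 37416.2 s, i.e. 10.39 hours.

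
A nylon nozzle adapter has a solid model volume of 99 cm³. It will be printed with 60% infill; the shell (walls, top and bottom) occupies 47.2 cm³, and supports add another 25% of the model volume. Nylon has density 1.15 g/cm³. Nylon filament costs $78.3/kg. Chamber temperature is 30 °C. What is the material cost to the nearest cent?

$9.28

Volume inside the shell = 99 − 47.2 = 51.8 cm³.
Deposited infill: 0.60 × 51.8 → 31.08 cm³.
Support = 0.25 × 99 = 24.75 cm³.
Total extruded = 47.2 + 31.08 + 24.75 = 103.03 cm³.
Mass = 103.03 × 1.15 = 118.4845 g.
Cost = 118.4845 g / 1000 × $78.3/kg = $9.28.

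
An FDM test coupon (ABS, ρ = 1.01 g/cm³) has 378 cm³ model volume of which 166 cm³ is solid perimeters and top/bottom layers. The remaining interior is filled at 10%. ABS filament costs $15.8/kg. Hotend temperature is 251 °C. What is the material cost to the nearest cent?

$2.99

Infill region = 378 − 166 = 212 cm³.
Infill volume: 0.10 × 212 → 21.2 cm³.
Total extruded: 166 + 21.2 → 187.2 cm³.
Mass: 187.2 × 1.01 → 189.072 g.
At $15.8/kg: 189.072/1000 × 15.8 = $2.99.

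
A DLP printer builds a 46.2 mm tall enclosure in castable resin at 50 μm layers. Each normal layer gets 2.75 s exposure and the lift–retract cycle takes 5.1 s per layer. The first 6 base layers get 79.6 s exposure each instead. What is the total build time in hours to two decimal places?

2.14 hours

Number of layers: 46.2 / 0.05 → 924 (rounded up).
Burn-in layers = 6 × (79.6 + 5.1) = 508.2 s.
Normal layers = 918 × (2.75 + 5.1) = 7206.3 s.
Sum: 508.2 + 7206.3 = 7714.5 s → 2.14 hours.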